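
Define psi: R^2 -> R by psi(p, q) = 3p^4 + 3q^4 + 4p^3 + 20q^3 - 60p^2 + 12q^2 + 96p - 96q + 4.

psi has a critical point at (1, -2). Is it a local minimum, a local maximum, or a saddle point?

local maximum

The mixed partial ∂²psi/∂p∂q is 0, so the Hessian at any point is diag(psi_pp, psi_qq) = diag(12(3p^2 + 2p - 10), 12(3q^2 + 10q + 2)).
At (1, -2): H = diag(-60, -72).
Both eigenvalues are negative, so H is negative definite: a local maximum.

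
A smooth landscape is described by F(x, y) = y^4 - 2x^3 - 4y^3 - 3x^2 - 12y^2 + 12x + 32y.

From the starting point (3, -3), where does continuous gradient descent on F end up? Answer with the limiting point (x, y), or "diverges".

diverges

F is separable, so gradient descent decouples: x follows -∂F/∂x, y follows -∂F/∂y.
∂F/∂x = -6(x - 1)(x + 2); at x=3 this is -60, so x increases.
∂F/∂y = 4(y - 4)(y - 1)(y + 2); at y=-3 this is -112, so y increases.
The x-coordinate has no critical point in that direction and runs off to infinity.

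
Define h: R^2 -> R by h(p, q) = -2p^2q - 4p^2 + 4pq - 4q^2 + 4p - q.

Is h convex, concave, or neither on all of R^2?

The term -2p^2q is cubic, so the Hessian is not constant.
∂²h/∂p² = -4q - 8, which takes both signs as q varies (negative for sufficiently large q). A diagonal entry of the Hessian changing sign means the Hessian is neither positive- nor negative-semidefinite on all of R^2.

neither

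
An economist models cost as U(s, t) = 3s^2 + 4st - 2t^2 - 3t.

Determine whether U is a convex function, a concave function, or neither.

neither

U is quadratic, so its Hessian is the constant matrix H = [[6, 4], [4, -4]].
det(H) = -40, tr(H) = 2.
det(H) < 0, so H is indefinite: neither convex nor concave.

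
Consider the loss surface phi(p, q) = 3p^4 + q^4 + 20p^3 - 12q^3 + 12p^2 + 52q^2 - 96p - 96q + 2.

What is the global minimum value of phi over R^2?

-123

phi(p,q) separates as A(p) + B(q) + 2, so its minimum is min A + min B + 2.
A'(p) = 12(p - 1)(p + 2)(p + 4) vanishes at p ∈ {-4, -2, 1}; B'(q) = 4(q - 4)(q - 3)(q - 2) vanishes at q ∈ {2, 3, 4}.
Local minima of A (where A''>0): A(-4)=64, A(1)=-61. Local minima of B: B(2)=-64, B(4)=-64.
So the global minimum of phi is A(1) + B(2) + 2 = -61 − 64 + 2 = -123, attained at (1, 2).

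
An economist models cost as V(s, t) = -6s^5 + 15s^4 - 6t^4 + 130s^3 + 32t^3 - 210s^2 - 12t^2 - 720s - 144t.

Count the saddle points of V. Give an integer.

V separates as a function of s plus a function of t, so ∇V=0 decouples.
∂V/∂s = -30(s - 4)(s - 2)(s + 1)(s + 3) = 0 at s ∈ {-3, -1, 2, 4}; ∂V/∂t = -24(t - 3)(t - 2)(t + 1) = 0 at t ∈ {-1, 2, 3}.
The Hessian is diagonal: diag(V_ss, V_tt). Second derivatives: V_ss(-3)=2100, V_ss(-1)=-900, V_ss(2)=900, V_ss(4)=-2100; V_tt(-1)=-288, V_tt(2)=72, V_tt(3)=-96.
Saddle points occur where the two diagonal entries have opposite signs: (-3, -1), (-3, 3), (-1, 2), (2, -1), (2, 3), (4, 2). Count: 6.

6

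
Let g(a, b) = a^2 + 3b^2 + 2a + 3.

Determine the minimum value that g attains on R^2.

g(a,b) separates as P(a) + Q(b) + 3, so its minimum is min P + min Q + 3.
P'(a) = 2a + 2 vanishes at a ∈ {-1}; Q'(b) = 6b vanishes at b ∈ {0}.
Local minima of P (where P''>0): P(-1)=-1. Local minima of Q: Q(0)=0.
So the global minimum of g is P(-1) + Q(0) + 3 = -1 + 0 + 3 = 2, attained at (-1, 0).

2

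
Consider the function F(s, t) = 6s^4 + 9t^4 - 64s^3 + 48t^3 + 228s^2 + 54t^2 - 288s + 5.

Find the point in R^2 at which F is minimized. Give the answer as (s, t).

F(s,t) separates as P(s) + Q(t) + 5, so its minimum is min P + min Q + 5.
P'(s) = 24(s - 4)(s - 3)(s - 1) vanishes at s ∈ {1, 3, 4}; Q'(t) = 36t(t + 1)(t + 3) vanishes at t ∈ {-3, -1, 0}.
Local minima of P (where P''>0): P(1)=-118, P(4)=-64. Local minima of Q: Q(-3)=-81, Q(0)=0.
So the global minimum of F is P(1) + Q(-3) + 5 = -118 − 81 + 5 = -194, attained at (1, -3).

(1, -3)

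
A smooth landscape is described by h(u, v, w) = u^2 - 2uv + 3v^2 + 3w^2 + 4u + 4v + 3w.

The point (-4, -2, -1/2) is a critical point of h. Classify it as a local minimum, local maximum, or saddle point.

The Hessian is constant: H = [[2, -2, 0], [-2, 6, 0], [0, 0, 6]].
Leading principal minors: Δ₁ = 2, Δ₂ = 8, Δ₃ = 48.
All leading minors are positive, so H is positive definite: a local minimum.

local minimum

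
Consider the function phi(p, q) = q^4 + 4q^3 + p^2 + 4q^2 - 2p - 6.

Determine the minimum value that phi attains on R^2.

phi(p,q) separates as A(p) + B(q) − 6, so its minimum is min A + min B − 6.
A'(p) = 2p - 2 vanishes at p ∈ {1}; B'(q) = 4q(q + 1)(q + 2) vanishes at q ∈ {-2, -1, 0}.
Local minima of A (where A''>0): A(1)=-1. Local minima of B: B(-2)=0, B(0)=0.
So the global minimum of phi is A(1) + B(-2) − 6 = -1 + 0 − 6 = -7, attained at (1, -2).

-7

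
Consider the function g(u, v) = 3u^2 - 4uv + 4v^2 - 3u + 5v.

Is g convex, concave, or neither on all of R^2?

g is quadratic, so its Hessian is the constant matrix H = [[6, -4], [-4, 8]].
det(H) = 32, tr(H) = 14.
det(H) > 0 and tr(H) > 0, so H is positive definite everywhere: convex.

convex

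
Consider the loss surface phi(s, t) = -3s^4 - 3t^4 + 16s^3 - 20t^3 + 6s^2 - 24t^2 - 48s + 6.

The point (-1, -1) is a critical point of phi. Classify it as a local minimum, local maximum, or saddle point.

saddle point

The mixed partial ∂²phi/∂s∂t is 0, so the Hessian at any point is diag(phi_ss, phi_tt) = diag(12(-3s^2 + 8s + 1), -12(3t^2 + 10t + 4)).
At (-1, -1): H = diag(-120, 36).
The eigenvalues have opposite signs, so H is indefinite: a saddle point.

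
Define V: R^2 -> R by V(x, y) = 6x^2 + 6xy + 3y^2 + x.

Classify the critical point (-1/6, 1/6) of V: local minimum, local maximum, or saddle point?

The Hessian of V is constant: H = [[12, 6], [6, 6]].
det(H) = 12·6 − 6² = 36.
det(H) > 0 and tr(H) = 18 > 0, so H is positive definite and the point is a local minimum.

local minimum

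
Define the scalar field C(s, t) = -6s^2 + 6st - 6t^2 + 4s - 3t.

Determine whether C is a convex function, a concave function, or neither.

C is quadratic, so its Hessian is the constant matrix H = [[-12, 6], [6, -12]].
det(H) = 108, tr(H) = -24.
det(H) > 0 and tr(H) < 0, so H is negative definite everywhere: concave.

concave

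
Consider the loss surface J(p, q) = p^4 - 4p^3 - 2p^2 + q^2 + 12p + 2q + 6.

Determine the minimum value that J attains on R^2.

-4

J(p,q) separates as A(p) + B(q) + 6, so its minimum is min A + min B + 6.
A'(p) = 4(p - 3)(p - 1)(p + 1) vanishes at p ∈ {-1, 1, 3}; B'(q) = 2q + 2 vanishes at q ∈ {-1}.
Local minima of A (where A''>0): A(-1)=-9, A(3)=-9. Local minima of B: B(-1)=-1.
So the global minimum of J is A(-1) + B(-1) + 6 = -9 − 1 + 6 = -4, attained at (-1, -1).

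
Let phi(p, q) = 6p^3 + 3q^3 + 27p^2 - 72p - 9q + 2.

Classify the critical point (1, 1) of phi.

local minimum

The mixed partial ∂²phi/∂p∂q is 0, so the Hessian at any point is diag(phi_pp, phi_qq) = diag(18(2p + 3), 18q).
At (1, 1): H = diag(90, 18).
Both eigenvalues are positive, so H is positive definite: a local minimum.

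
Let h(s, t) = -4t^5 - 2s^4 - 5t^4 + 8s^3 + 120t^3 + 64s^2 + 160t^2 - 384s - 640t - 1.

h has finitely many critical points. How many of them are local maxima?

h separates as a function of s plus a function of t, so ∇h=0 decouples.
∂h/∂s = -8(s - 4)(s - 3)(s + 4) = 0 at s ∈ {-4, 3, 4}; ∂h/∂t = -20(t - 4)(t - 1)(t + 2)(t + 4) = 0 at t ∈ {-4, -2, 1, 4}.
The Hessian is diagonal: diag(h_ss, h_tt). Second derivatives: h_ss(-4)=-448, h_ss(3)=56, h_ss(4)=-64; h_tt(-4)=1600, h_tt(-2)=-720, h_tt(1)=900, h_tt(4)=-2880.
Local maxima occur where both diagonal entries negative: (-4, -2), (-4, 4), (4, -2), (4, 4). Count: 4.

4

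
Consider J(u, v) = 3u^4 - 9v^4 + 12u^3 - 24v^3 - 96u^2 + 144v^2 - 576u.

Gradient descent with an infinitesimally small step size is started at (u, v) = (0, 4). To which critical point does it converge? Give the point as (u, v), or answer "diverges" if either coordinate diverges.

J is separable, so gradient descent decouples: u follows -∂J/∂u, v follows -∂J/∂v.
∂J/∂u = 12(u - 4)(u + 3)(u + 4); at u=0 this is -576, so u increases.
∂J/∂v = -36v(v - 2)(v + 4); at v=4 this is -2304, so v increases.
The v-coordinate has no critical point in that direction and runs off to infinity.

diverges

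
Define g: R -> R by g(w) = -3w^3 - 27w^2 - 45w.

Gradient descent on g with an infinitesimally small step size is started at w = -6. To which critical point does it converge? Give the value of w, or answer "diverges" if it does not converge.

-5

g'(w) = -9(w + 1)(w + 5), so g'(-6) = -45.
Gradient descent moves in the -g' direction, i.e. w is increasing.
The nearest critical point in that direction is w = -5, where g'' = 36 > 0 (a local minimum). The iterate converges there.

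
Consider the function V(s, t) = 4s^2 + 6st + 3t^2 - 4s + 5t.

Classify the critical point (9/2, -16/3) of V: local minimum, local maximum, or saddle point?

The Hessian of V is constant: H = [[8, 6], [6, 6]].
det(H) = 8·6 − 6² = 12.
det(H) > 0 and tr(H) = 14 > 0, so H is positive definite and the point is a local minimum.

local minimum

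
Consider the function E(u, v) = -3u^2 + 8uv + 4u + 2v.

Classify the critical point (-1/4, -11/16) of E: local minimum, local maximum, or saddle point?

saddle point

The Hessian of E is constant: H = [[-6, 8], [8, 0]].
det(H) = (-6)·0 − 8² = -64.
Since det(H) < 0, H is indefinite and the critical point is a saddle point.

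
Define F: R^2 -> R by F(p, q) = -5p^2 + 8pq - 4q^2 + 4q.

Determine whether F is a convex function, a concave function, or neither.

F is quadratic, so its Hessian is the constant matrix H = [[-10, 8], [8, -8]].
det(H) = 16, tr(H) = -18.
det(H) > 0 and tr(H) < 0, so H is negative definite everywhere: concave.

concave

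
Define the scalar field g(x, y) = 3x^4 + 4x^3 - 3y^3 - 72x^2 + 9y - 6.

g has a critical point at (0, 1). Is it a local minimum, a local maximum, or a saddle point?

The mixed partial ∂²g/∂x∂y is 0, so the Hessian at any point is diag(g_xx, g_yy) = diag(12(3x^2 + 2x - 12), -18y).
At (0, 1): H = diag(-144, -18).
Both eigenvalues are negative, so H is negative definite: a local maximum.

local maximum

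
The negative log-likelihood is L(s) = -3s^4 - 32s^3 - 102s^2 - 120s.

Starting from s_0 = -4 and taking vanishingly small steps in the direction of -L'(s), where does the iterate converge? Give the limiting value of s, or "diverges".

L'(s) = -12(s + 1)(s + 2)(s + 5), so L'(-4) = -72.
Gradient descent moves in the -L' direction, i.e. s is increasing.
The nearest critical point in that direction is s = -2, where L'' = 36 > 0 (a local minimum). The iterate converges there.

-2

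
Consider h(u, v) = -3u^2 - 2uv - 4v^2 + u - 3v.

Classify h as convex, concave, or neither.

concave

h is quadratic, so its Hessian is the constant matrix H = [[-6, -2], [-2, -8]].
det(H) = 44, tr(H) = -14.
det(H) > 0 and tr(H) < 0, so H is negative definite everywhere: concave.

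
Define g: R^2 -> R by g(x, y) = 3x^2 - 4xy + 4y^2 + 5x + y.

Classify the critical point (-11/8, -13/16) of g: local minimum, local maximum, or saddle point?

local minimum

The Hessian of g is constant: H = [[6, -4], [-4, 8]].
det(H) = 6·8 − (-4)² = 32.
det(H) > 0 and tr(H) = 14 > 0, so H is positive definite and the point is a local minimum.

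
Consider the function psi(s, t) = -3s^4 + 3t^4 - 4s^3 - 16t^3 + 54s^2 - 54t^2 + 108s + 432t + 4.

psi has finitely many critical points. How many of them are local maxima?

2

psi separates as a function of s plus a function of t, so ∇psi=0 decouples.
∂psi/∂s = -12(s - 3)(s + 1)(s + 3) = 0 at s ∈ {-3, -1, 3}; ∂psi/∂t = 12(t - 4)(t - 3)(t + 3) = 0 at t ∈ {-3, 3, 4}.
The Hessian is diagonal: diag(psi_ss, psi_tt). Second derivatives: psi_ss(-3)=-144, psi_ss(-1)=96, psi_ss(3)=-288; psi_tt(-3)=504, psi_tt(3)=-72, psi_tt(4)=84.
Local maxima occur where both diagonal entries negative: (-3, 3), (3, 3). Count: 2.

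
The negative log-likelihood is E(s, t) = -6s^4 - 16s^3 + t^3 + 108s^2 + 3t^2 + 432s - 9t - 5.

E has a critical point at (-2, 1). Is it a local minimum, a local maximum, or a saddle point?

The mixed partial ∂²E/∂s∂t is 0, so the Hessian at any point is diag(E_ss, E_tt) = diag(24(-3s^2 - 4s + 9), 6(t + 1)).
At (-2, 1): H = diag(120, 12).
Both eigenvalues are positive, so H is positive definite: a local minimum.

local minimum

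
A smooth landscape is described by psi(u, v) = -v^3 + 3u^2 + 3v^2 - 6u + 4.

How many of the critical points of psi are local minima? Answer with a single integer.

1

psi separates as a function of u plus a function of v, so ∇psi=0 decouples.
∂psi/∂u = 6(u - 1) = 0 at u ∈ {1}; ∂psi/∂v = -3v(v - 2) = 0 at v ∈ {0, 2}.
The Hessian is diagonal: diag(psi_uu, psi_vv). Second derivatives: psi_uu(1)=6; psi_vv(0)=6, psi_vv(2)=-6.
Local minima occur where both diagonal entries positive: (1, 0). Count: 1.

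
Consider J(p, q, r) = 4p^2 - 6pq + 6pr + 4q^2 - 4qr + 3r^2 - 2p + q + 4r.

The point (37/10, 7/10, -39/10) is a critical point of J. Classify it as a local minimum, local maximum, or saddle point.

local minimum

The Hessian is constant: H = [[8, -6, 6], [-6, 8, -4], [6, -4, 6]].
Leading principal minors: Δ₁ = 8, Δ₂ = 28, Δ₃ = 40.
All leading minors are positive, so H is positive definite: a local minimum.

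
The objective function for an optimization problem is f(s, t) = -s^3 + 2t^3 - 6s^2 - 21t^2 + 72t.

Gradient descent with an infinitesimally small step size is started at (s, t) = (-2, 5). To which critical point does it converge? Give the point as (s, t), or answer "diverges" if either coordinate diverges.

(-4, 4)

f is separable, so gradient descent decouples: s follows -∂f/∂s, t follows -∂f/∂t.
∂f/∂s = -3s(s + 4); at s=-2 this is 12, so s decreases.
∂f/∂t = 6(t - 4)(t - 3); at t=5 this is 12, so t decreases.
s converges to its nearest critical value -4 (a local min of the s-part); t converges to 4. The iterate converges to (-4, 4).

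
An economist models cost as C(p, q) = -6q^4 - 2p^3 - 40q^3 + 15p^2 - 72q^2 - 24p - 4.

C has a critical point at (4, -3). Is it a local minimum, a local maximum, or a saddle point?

The mixed partial ∂²C/∂p∂q is 0, so the Hessian at any point is diag(C_pp, C_qq) = diag(6(-2p + 5), -24(3q^2 + 10q + 6)).
At (4, -3): H = diag(-18, -72).
Both eigenvalues are negative, so H is negative definite: a local maximum.

local maximum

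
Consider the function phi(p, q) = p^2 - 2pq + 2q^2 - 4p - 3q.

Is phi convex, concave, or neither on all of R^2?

convex

phi is quadratic, so its Hessian is the constant matrix H = [[2, -2], [-2, 4]].
det(H) = 4, tr(H) = 6.
det(H) > 0 and tr(H) > 0, so H is positive definite everywhere: convex.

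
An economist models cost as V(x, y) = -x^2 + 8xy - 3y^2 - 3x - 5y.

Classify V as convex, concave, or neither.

V is quadratic, so its Hessian is the constant matrix H = [[-2, 8], [8, -6]].
det(H) = -52, tr(H) = -8.
det(H) < 0, so H is indefinite: neither convex nor concave.

neither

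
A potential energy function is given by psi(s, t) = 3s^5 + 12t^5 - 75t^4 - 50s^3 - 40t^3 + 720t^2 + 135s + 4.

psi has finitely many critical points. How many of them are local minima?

psi separates as a function of s plus a function of t, so ∇psi=0 decouples.
∂psi/∂s = 15(s - 3)(s - 1)(s + 1)(s + 3) = 0 at s ∈ {-3, -1, 1, 3}; ∂psi/∂t = 60t(t - 4)(t - 3)(t + 2) = 0 at t ∈ {-2, 0, 3, 4}.
The Hessian is diagonal: diag(psi_ss, psi_tt). Second derivatives: psi_ss(-3)=-720, psi_ss(-1)=240, psi_ss(1)=-240, psi_ss(3)=720; psi_tt(-2)=-3600, psi_tt(0)=1440, psi_tt(3)=-900, psi_tt(4)=1440.
Local minima occur where both diagonal entries positive: (-1, 0), (-1, 4), (3, 0), (3, 4). Count: 4.

4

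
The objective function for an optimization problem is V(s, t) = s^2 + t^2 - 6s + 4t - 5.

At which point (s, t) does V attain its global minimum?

(3, -2)

V(s,t) separates as P(s) + Q(t) − 5, so its minimum is min P + min Q − 5.
P'(s) = 2s - 6 vanishes at s ∈ {3}; Q'(t) = 2(t + 2) vanishes at t ∈ {-2}.
Local minima of P (where P''>0): P(3)=-9. Local minima of Q: Q(-2)=-4.
So the global minimum of V is P(3) + Q(-2) − 5 = -9 − 4 − 5 = -18, attained at (3, -2).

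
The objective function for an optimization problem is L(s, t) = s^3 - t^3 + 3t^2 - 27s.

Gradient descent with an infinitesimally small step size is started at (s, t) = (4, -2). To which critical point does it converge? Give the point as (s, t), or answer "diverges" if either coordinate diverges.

L is separable, so gradient descent decouples: s follows -∂L/∂s, t follows -∂L/∂t.
∂L/∂s = 3(s - 3)(s + 3); at s=4 this is 21, so s decreases.
∂L/∂t = -3t(t - 2); at t=-2 this is -24, so t increases.
s converges to its nearest critical value 3 (a local min of the s-part); t converges to 0. The iterate converges to (3, 0).

(3, 0)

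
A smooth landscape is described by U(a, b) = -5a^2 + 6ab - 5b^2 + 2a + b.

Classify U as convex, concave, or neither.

U is quadratic, so its Hessian is the constant matrix H = [[-10, 6], [6, -10]].
det(H) = 64, tr(H) = -20.
det(H) > 0 and tr(H) < 0, so H is negative definite everywhere: concave.

concave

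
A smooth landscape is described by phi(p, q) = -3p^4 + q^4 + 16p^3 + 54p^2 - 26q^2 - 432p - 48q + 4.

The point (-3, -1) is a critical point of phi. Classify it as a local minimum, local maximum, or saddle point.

local maximum

The mixed partial ∂²phi/∂p∂q is 0, so the Hessian at any point is diag(phi_pp, phi_qq) = diag(12(-3p^2 + 8p + 9), 4(3q^2 - 13)).
At (-3, -1): H = diag(-504, -40).
Both eigenvalues are negative, so H is negative definite: a local maximum.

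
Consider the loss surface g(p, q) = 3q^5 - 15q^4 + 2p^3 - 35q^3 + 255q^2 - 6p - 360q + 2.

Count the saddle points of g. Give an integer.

4

g separates as a function of p plus a function of q, so ∇g=0 decouples.
∂g/∂p = 6(p - 1)(p + 1) = 0 at p ∈ {-1, 1}; ∂g/∂q = 15(q - 4)(q - 2)(q - 1)(q + 3) = 0 at q ∈ {-3, 1, 2, 4}.
The Hessian is diagonal: diag(g_pp, g_qq). Second derivatives: g_pp(-1)=-12, g_pp(1)=12; g_qq(-3)=-2100, g_qq(1)=180, g_qq(2)=-150, g_qq(4)=630.
Saddle points occur where the two diagonal entries have opposite signs: (-1, 1), (-1, 4), (1, -3), (1, 2). Count: 4.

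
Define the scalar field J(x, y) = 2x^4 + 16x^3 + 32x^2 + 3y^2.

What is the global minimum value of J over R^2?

0

J(x,y) separates as P(x) + Q(y), so its minimum is min P + min Q.
P'(x) = 8x(x + 2)(x + 4) vanishes at x ∈ {-4, -2, 0}; Q'(y) = 6y vanishes at y ∈ {0}.
Local minima of P (where P''>0): P(-4)=0, P(0)=0. Local minima of Q: Q(0)=0.
So the global minimum of J is P(-4) + Q(0) = 0 + 0 = 0, attained at (-4, 0).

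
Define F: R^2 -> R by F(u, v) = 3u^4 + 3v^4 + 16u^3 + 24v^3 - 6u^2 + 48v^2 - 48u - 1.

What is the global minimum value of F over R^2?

-161

F(u,v) separates as P(u) + Q(v) − 1, so its minimum is min P + min Q − 1.
P'(u) = 12(u - 1)(u + 1)(u + 4) vanishes at u ∈ {-4, -1, 1}; Q'(v) = 12v(v + 2)(v + 4) vanishes at v ∈ {-4, -2, 0}.
Local minima of P (where P''>0): P(-4)=-160, P(1)=-35. Local minima of Q: Q(-4)=0, Q(0)=0.
So the global minimum of F is P(-4) + Q(-4) − 1 = -160 + 0 − 1 = -161, attained at (-4, -4).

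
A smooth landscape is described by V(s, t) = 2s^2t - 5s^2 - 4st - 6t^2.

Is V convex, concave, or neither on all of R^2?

The term 2s^2t is cubic, so the Hessian is not constant.
∂²V/∂s² = 4t - 10, which takes both signs as t varies (negative for sufficiently negative t). A diagonal entry of the Hessian changing sign means the Hessian is neither positive- nor negative-semidefinite on all of R^2.

neither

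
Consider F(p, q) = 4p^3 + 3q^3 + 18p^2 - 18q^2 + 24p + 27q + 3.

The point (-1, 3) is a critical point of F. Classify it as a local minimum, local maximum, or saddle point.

The mixed partial ∂²F/∂p∂q is 0, so the Hessian at any point is diag(F_pp, F_qq) = diag(12(2p + 3), 18(q - 2)).
At (-1, 3): H = diag(12, 18).
Both eigenvalues are positive, so H is positive definite: a local minimum.

local minimum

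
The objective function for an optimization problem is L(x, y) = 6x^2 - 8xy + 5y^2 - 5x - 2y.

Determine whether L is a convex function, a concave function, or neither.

convex

L is quadratic, so its Hessian is the constant matrix H = [[12, -8], [-8, 10]].
det(H) = 56, tr(H) = 22.
det(H) > 0 and tr(H) > 0, so H is positive definite everywhere: convex.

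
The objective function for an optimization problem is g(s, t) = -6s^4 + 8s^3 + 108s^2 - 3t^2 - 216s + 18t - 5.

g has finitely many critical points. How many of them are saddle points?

1

g separates as a function of s plus a function of t, so ∇g=0 decouples.
∂g/∂s = -24(s - 3)(s - 1)(s + 3) = 0 at s ∈ {-3, 1, 3}; ∂g/∂t = -6(t - 3) = 0 at t ∈ {3}.
The Hessian is diagonal: diag(g_ss, g_tt). Second derivatives: g_ss(-3)=-576, g_ss(1)=192, g_ss(3)=-288; g_tt(3)=-6.
Saddle points occur where the two diagonal entries have opposite signs: (1, 3). Count: 1.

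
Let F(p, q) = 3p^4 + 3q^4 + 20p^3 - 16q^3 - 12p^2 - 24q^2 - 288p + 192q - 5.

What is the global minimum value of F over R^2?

F(p,q) separates as A(p) + B(q) − 5, so its minimum is min A + min B − 5.
A'(p) = 12(p - 2)(p + 3)(p + 4) vanishes at p ∈ {-4, -3, 2}; B'(q) = 12(q - 4)(q - 2)(q + 2) vanishes at q ∈ {-2, 2, 4}.
Local minima of A (where A''>0): A(-4)=448, A(2)=-416. Local minima of B: B(-2)=-304, B(4)=128.
So the global minimum of F is A(2) + B(-2) − 5 = -416 − 304 − 5 = -725, attained at (2, -2).

-725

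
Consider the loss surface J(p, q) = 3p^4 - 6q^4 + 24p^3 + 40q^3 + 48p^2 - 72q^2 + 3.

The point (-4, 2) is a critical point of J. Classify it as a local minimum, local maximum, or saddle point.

The mixed partial ∂²J/∂p∂q is 0, so the Hessian at any point is diag(J_pp, J_qq) = diag(12(3p^2 + 12p + 8), 24(-3q^2 + 10q - 6)).
At (-4, 2): H = diag(96, 48).
Both eigenvalues are positive, so H is positive definite: a local minimum.

local minimum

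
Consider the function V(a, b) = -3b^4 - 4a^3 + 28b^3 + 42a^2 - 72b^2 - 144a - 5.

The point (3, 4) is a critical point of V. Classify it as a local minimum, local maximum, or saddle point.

The mixed partial ∂²V/∂a∂b is 0, so the Hessian at any point is diag(V_aa, V_bb) = diag(12(-2a + 7), 12(-3b^2 + 14b - 12)).
At (3, 4): H = diag(12, -48).
The eigenvalues have opposite signs, so H is indefinite: a saddle point.

saddle point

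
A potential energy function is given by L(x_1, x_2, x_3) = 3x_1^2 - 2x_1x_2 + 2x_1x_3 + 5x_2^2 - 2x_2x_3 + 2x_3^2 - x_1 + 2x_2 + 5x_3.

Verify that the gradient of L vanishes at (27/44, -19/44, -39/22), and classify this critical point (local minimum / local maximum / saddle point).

local minimum

∇L = (6x_1 - 2x_2 + 2x_3 - 1, -2x_1 + 10x_2 - 2x_3 + 2, 2x_1 - 2x_2 + 4x_3 + 5); substituting (27/44, -19/44, -39/22) gives ∇L = (0, 0, 0), so (27/44, -19/44, -39/22) is indeed a critical point.
The Hessian is constant: H = [[6, -2, 2], [-2, 10, -2], [2, -2, 4]].
Leading principal minors: Δ₁ = 6, Δ₂ = 56, Δ₃ = 176.
All leading minors are positive, so H is positive definite: a local minimum.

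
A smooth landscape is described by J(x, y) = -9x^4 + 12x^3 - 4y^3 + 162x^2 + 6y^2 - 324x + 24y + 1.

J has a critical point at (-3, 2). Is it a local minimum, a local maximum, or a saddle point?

The mixed partial ∂²J/∂x∂y is 0, so the Hessian at any point is diag(J_xx, J_yy) = diag(36(-3x^2 + 2x + 9), 12(-2y + 1)).
At (-3, 2): H = diag(-864, -36).
Both eigenvalues are negative, so H is negative definite: a local maximum.

local maximum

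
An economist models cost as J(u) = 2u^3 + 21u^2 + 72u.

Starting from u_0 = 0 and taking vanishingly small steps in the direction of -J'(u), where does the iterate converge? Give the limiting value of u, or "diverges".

J'(u) = 6(u + 3)(u + 4), so J'(0) = 72.
Gradient descent moves in the -J' direction, i.e. u is decreasing.
The nearest critical point in that direction is u = -3, where J'' = 6 > 0 (a local minimum). The iterate converges there.

-3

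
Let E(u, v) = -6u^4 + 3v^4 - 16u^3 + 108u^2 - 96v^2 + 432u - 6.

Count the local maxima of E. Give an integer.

E separates as a function of u plus a function of v, so ∇E=0 decouples.
∂E/∂u = -24(u - 3)(u + 2)(u + 3) = 0 at u ∈ {-3, -2, 3}; ∂E/∂v = 12v(v - 4)(v + 4) = 0 at v ∈ {-4, 0, 4}.
The Hessian is diagonal: diag(E_uu, E_vv). Second derivatives: E_uu(-3)=-144, E_uu(-2)=120, E_uu(3)=-720; E_vv(-4)=384, E_vv(0)=-192, E_vv(4)=384.
Local maxima occur where both diagonal entries negative: (-3, 0), (3, 0). Count: 2.

2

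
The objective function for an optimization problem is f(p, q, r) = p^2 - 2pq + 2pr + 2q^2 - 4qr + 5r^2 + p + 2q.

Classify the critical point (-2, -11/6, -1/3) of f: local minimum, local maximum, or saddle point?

The Hessian is constant: H = [[2, -2, 2], [-2, 4, -4], [2, -4, 10]].
Leading principal minors: Δ₁ = 2, Δ₂ = 4, Δ₃ = 24.
All leading minors are positive, so H is positive definite: a local minimum.

local minimum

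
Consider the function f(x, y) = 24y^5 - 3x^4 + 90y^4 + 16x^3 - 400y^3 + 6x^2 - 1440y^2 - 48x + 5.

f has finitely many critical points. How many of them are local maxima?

4

f separates as a function of x plus a function of y, so ∇f=0 decouples.
∂f/∂x = -12(x - 4)(x - 1)(x + 1) = 0 at x ∈ {-1, 1, 4}; ∂f/∂y = 120y(y - 3)(y + 2)(y + 4) = 0 at y ∈ {-4, -2, 0, 3}.
The Hessian is diagonal: diag(f_xx, f_yy). Second derivatives: f_xx(-1)=-120, f_xx(1)=72, f_xx(4)=-180; f_yy(-4)=-6720, f_yy(-2)=2400, f_yy(0)=-2880, f_yy(3)=12600.
Local maxima occur where both diagonal entries negative: (-1, -4), (-1, 0), (4, -4), (4, 0). Count: 4.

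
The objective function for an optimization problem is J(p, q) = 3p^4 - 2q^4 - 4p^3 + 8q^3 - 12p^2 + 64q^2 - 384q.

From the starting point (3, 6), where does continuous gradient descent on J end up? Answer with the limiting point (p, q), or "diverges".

diverges

J is separable, so gradient descent decouples: p follows -∂J/∂p, q follows -∂J/∂q.
∂J/∂p = 12p(p - 2)(p + 1); at p=3 this is 144, so p decreases.
∂J/∂q = -8(q - 4)(q - 3)(q + 4); at q=6 this is -480, so q increases.
The q-coordinate has no critical point in that direction and runs off to infinity.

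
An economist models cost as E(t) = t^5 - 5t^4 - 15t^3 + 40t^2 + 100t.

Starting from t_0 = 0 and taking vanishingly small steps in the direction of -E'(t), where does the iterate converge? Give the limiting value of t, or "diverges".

E'(t) = 5(t - 5)(t - 2)(t + 1)(t + 2), so E'(0) = 100.
Gradient descent moves in the -E' direction, i.e. t is decreasing.
The nearest critical point in that direction is t = -1, where E'' = 90 > 0 (a local minimum). The iterate converges there.

-1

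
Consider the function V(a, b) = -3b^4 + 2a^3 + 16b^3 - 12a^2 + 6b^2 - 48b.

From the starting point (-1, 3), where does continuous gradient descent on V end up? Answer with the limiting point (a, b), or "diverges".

V is separable, so gradient descent decouples: a follows -∂V/∂a, b follows -∂V/∂b.
∂V/∂a = 6a(a - 4); at a=-1 this is 30, so a decreases.
∂V/∂b = -12(b - 4)(b - 1)(b + 1); at b=3 this is 96, so b decreases.
The a-coordinate has no critical point in that direction and runs off to infinity.

diverges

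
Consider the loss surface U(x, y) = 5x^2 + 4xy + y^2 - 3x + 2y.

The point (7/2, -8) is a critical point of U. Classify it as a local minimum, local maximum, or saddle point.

local minimum

The Hessian of U is constant: H = [[10, 4], [4, 2]].
det(H) = 10·2 − 4² = 4.
det(H) > 0 and tr(H) = 12 > 0, so H is positive definite and the point is a local minimum.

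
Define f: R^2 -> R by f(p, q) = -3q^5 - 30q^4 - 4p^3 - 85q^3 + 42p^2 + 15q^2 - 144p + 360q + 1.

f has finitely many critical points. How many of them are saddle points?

f separates as a function of p plus a function of q, so ∇f=0 decouples.
∂f/∂p = -12(p - 4)(p - 3) = 0 at p ∈ {3, 4}; ∂f/∂q = -15(q - 1)(q + 2)(q + 3)(q + 4) = 0 at q ∈ {-4, -3, -2, 1}.
The Hessian is diagonal: diag(f_pp, f_qq). Second derivatives: f_pp(3)=12, f_pp(4)=-12; f_qq(-4)=150, f_qq(-3)=-60, f_qq(-2)=90, f_qq(1)=-900.
Saddle points occur where the two diagonal entries have opposite signs: (3, -3), (3, 1), (4, -4), (4, -2). Count: 4.

4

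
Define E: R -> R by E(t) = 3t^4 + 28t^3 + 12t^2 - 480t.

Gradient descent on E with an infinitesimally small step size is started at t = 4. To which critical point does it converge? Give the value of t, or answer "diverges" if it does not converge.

2

E'(t) = 12(t - 2)(t + 4)(t + 5), so E'(4) = 1728.
Gradient descent moves in the -E' direction, i.e. t is decreasing.
The nearest critical point in that direction is t = 2, where E'' = 504 > 0 (a local minimum). The iterate converges there.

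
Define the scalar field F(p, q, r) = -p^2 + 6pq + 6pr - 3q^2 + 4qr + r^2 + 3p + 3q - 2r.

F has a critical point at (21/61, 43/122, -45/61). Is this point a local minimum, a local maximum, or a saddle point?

saddle point

The Hessian is constant: H = [[-2, 6, 6], [6, -6, 4], [6, 4, 2]].
Leading principal minors: Δ₁ = -2, Δ₂ = -24, Δ₃ = 488.
The minors fit neither the all-positive nor the alternating-sign pattern, so H is indefinite: a saddle point.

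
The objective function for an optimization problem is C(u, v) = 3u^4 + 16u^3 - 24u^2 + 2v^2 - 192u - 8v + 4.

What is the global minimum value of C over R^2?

C(u,v) separates as P(u) + Q(v) + 4, so its minimum is min P + min Q + 4.
P'(u) = 12(u - 2)(u + 2)(u + 4) vanishes at u ∈ {-4, -2, 2}; Q'(v) = 4v - 8 vanishes at v ∈ {2}.
Local minima of P (where P''>0): P(-4)=128, P(2)=-304. Local minima of Q: Q(2)=-8.
So the global minimum of C is P(2) + Q(2) + 4 = -304 − 8 + 4 = -308, attained at (2, 2).

-308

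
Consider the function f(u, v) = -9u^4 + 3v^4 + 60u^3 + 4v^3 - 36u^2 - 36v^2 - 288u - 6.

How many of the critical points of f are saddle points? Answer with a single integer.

5

f separates as a function of u plus a function of v, so ∇f=0 decouples.
∂f/∂u = -36(u - 4)(u - 2)(u + 1) = 0 at u ∈ {-1, 2, 4}; ∂f/∂v = 12v(v - 2)(v + 3) = 0 at v ∈ {-3, 0, 2}.
The Hessian is diagonal: diag(f_uu, f_vv). Second derivatives: f_uu(-1)=-540, f_uu(2)=216, f_uu(4)=-360; f_vv(-3)=180, f_vv(0)=-72, f_vv(2)=120.
Saddle points occur where the two diagonal entries have opposite signs: (-1, -3), (-1, 2), (2, 0), (4, -3), (4, 2). Count: 5.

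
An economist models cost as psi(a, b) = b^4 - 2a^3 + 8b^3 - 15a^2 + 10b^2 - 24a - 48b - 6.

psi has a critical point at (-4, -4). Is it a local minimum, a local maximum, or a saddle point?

The mixed partial ∂²psi/∂a∂b is 0, so the Hessian at any point is diag(psi_aa, psi_bb) = diag(-6(2a + 5), 4(3b^2 + 12b + 5)).
At (-4, -4): H = diag(18, 20).
Both eigenvalues are positive, so H is positive definite: a local minimum.

local minimum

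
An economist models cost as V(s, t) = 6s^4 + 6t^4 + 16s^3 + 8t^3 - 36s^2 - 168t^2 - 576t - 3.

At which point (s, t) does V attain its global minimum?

(-3, 4)

V(s,t) separates as P(s) + Q(t) − 3, so its minimum is min P + min Q − 3.
P'(s) = 24s(s - 1)(s + 3) vanishes at s ∈ {-3, 0, 1}; Q'(t) = 24(t - 4)(t + 2)(t + 3) vanishes at t ∈ {-3, -2, 4}.
Local minima of P (where P''>0): P(-3)=-270, P(1)=-14. Local minima of Q: Q(-3)=486, Q(4)=-2944.
So the global minimum of V is P(-3) + Q(4) − 3 = -270 − 2944 − 3 = -3217, attained at (-3, 4).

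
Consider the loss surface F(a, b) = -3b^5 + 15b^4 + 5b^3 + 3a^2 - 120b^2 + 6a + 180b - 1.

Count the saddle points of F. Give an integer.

2

F separates as a function of a plus a function of b, so ∇F=0 decouples.
∂F/∂a = 6(a + 1) = 0 at a ∈ {-1}; ∂F/∂b = -15(b - 3)(b - 2)(b - 1)(b + 2) = 0 at b ∈ {-2, 1, 2, 3}.
The Hessian is diagonal: diag(F_aa, F_bb). Second derivatives: F_aa(-1)=6; F_bb(-2)=900, F_bb(1)=-90, F_bb(2)=60, F_bb(3)=-150.
Saddle points occur where the two diagonal entries have opposite signs: (-1, 1), (-1, 3). Count: 2.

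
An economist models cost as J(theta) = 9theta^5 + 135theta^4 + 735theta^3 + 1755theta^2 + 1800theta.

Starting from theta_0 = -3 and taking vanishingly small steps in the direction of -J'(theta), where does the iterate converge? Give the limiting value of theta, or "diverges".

-4

J'(theta) = 45(theta + 1)(theta + 2)(theta + 4)(theta + 5), so J'(-3) = 180.
Gradient descent moves in the -J' direction, i.e. theta is decreasing.
The nearest critical point in that direction is theta = -4, where J'' = 270 > 0 (a local minimum). The iterate converges there.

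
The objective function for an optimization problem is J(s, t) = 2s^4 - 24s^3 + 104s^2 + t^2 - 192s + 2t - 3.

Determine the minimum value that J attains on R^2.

-132

J(s,t) separates as P(s) + Q(t) − 3, so its minimum is min P + min Q − 3.
P'(s) = 8(s - 4)(s - 3)(s - 2) vanishes at s ∈ {2, 3, 4}; Q'(t) = 2(t + 1) vanishes at t ∈ {-1}.
Local minima of P (where P''>0): P(2)=-128, P(4)=-128. Local minima of Q: Q(-1)=-1.
So the global minimum of J is P(2) + Q(-1) − 3 = -128 − 1 − 3 = -132, attained at (2, -1).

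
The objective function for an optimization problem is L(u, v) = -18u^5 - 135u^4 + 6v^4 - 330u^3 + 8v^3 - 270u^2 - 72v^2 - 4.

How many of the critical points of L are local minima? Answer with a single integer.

4

L separates as a function of u plus a function of v, so ∇L=0 decouples.
∂L/∂u = -90u(u + 1)(u + 2)(u + 3) = 0 at u ∈ {-3, -2, -1, 0}; ∂L/∂v = 24v(v - 2)(v + 3) = 0 at v ∈ {-3, 0, 2}.
The Hessian is diagonal: diag(L_uu, L_vv). Second derivatives: L_uu(-3)=540, L_uu(-2)=-180, L_uu(-1)=180, L_uu(0)=-540; L_vv(-3)=360, L_vv(0)=-144, L_vv(2)=240.
Local minima occur where both diagonal entries positive: (-3, -3), (-3, 2), (-1, -3), (-1, 2). Count: 4.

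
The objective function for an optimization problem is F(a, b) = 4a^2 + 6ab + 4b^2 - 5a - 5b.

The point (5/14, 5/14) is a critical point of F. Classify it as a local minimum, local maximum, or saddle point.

local minimum

The Hessian of F is constant: H = [[8, 6], [6, 8]].
det(H) = 8·8 − 6² = 28.
det(H) > 0 and tr(H) = 16 > 0, so H is positive definite and the point is a local minimum.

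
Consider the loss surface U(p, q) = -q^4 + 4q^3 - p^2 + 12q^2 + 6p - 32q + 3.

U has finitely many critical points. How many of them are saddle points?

1

U separates as a function of p plus a function of q, so ∇U=0 decouples.
∂U/∂p = -2(p - 3) = 0 at p ∈ {3}; ∂U/∂q = -4(q - 4)(q - 1)(q + 2) = 0 at q ∈ {-2, 1, 4}.
The Hessian is diagonal: diag(U_pp, U_qq). Second derivatives: U_pp(3)=-2; U_qq(-2)=-72, U_qq(1)=36, U_qq(4)=-72.
Saddle points occur where the two diagonal entries have opposite signs: (3, 1). Count: 1.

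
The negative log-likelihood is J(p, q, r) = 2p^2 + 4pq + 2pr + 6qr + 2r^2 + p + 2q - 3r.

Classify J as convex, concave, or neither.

J is quadratic, so its Hessian is the constant matrix H = [[4, 4, 2], [4, 0, 6], [2, 6, 4]].
Leading principal minors: 4, -16, -112.
Neither pattern holds ⇒ H is indefinite ⇒ neither convex nor concave.

neither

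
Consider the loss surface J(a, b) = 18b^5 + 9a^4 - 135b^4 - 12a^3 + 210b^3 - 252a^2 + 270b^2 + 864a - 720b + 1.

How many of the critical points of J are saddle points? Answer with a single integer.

6

J separates as a function of a plus a function of b, so ∇J=0 decouples.
∂J/∂a = 36(a - 3)(a - 2)(a + 4) = 0 at a ∈ {-4, 2, 3}; ∂J/∂b = 90(b - 4)(b - 2)(b - 1)(b + 1) = 0 at b ∈ {-1, 1, 2, 4}.
The Hessian is diagonal: diag(J_aa, J_bb). Second derivatives: J_aa(-4)=1512, J_aa(2)=-216, J_aa(3)=252; J_bb(-1)=-2700, J_bb(1)=540, J_bb(2)=-540, J_bb(4)=2700.
Saddle points occur where the two diagonal entries have opposite signs: (-4, -1), (-4, 2), (2, 1), (2, 4), (3, -1), (3, 2). Count: 6.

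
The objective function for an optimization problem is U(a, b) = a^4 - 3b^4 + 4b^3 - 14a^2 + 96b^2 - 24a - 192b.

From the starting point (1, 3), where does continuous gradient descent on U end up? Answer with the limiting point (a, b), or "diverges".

(3, 1)

U is separable, so gradient descent decouples: a follows -∂U/∂a, b follows -∂U/∂b.
∂U/∂a = 4(a - 3)(a + 1)(a + 2); at a=1 this is -48, so a increases.
∂U/∂b = -12(b - 4)(b - 1)(b + 4); at b=3 this is 168, so b decreases.
a converges to its nearest critical value 3 (a local min of the a-part); b converges to 1. The iterate converges to (3, 1).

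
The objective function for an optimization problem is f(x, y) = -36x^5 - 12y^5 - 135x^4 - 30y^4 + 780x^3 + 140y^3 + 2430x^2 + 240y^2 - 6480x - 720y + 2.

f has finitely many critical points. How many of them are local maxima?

f separates as a function of x plus a function of y, so ∇f=0 decouples.
∂f/∂x = -180(x - 3)(x - 1)(x + 3)(x + 4) = 0 at x ∈ {-4, -3, 1, 3}; ∂f/∂y = -60(y - 2)(y - 1)(y + 2)(y + 3) = 0 at y ∈ {-3, -2, 1, 2}.
The Hessian is diagonal: diag(f_xx, f_yy). Second derivatives: f_xx(-4)=6300, f_xx(-3)=-4320, f_xx(1)=7200, f_xx(3)=-15120; f_yy(-3)=1200, f_yy(-2)=-720, f_yy(1)=720, f_yy(2)=-1200.
Local maxima occur where both diagonal entries negative: (-3, -2), (-3, 2), (3, -2), (3, 2). Count: 4.

4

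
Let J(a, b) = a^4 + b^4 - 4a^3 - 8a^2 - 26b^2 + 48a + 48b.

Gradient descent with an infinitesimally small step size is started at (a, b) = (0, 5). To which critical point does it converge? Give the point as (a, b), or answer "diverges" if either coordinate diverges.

J is separable, so gradient descent decouples: a follows -∂J/∂a, b follows -∂J/∂b.
∂J/∂a = 4(a - 3)(a - 2)(a + 2); at a=0 this is 48, so a decreases.
∂J/∂b = 4(b - 3)(b - 1)(b + 4); at b=5 this is 288, so b decreases.
a converges to its nearest critical value -2 (a local min of the a-part); b converges to 3. The iterate converges to (-2, 3).

(-2, 3)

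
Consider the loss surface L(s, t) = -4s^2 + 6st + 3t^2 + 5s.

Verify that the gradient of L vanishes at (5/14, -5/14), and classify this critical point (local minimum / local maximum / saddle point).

saddle point

∇L = (-8s + 6t + 5, 6s + 6t); substituting (5/14, -5/14) gives ∇L = (0, 0), so (5/14, -5/14) is indeed a critical point.
The Hessian of L is constant: H = [[-8, 6], [6, 6]].
det(H) = (-8)·6 − 6² = -84.
Since det(H) < 0, H is indefinite and the critical point is a saddle point.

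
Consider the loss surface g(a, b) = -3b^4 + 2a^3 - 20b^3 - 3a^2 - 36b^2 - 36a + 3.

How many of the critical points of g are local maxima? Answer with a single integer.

g separates as a function of a plus a function of b, so ∇g=0 decouples.
∂g/∂a = 6(a - 3)(a + 2) = 0 at a ∈ {-2, 3}; ∂g/∂b = -12b(b + 2)(b + 3) = 0 at b ∈ {-3, -2, 0}.
The Hessian is diagonal: diag(g_aa, g_bb). Second derivatives: g_aa(-2)=-30, g_aa(3)=30; g_bb(-3)=-36, g_bb(-2)=24, g_bb(0)=-72.
Local maxima occur where both diagonal entries negative: (-2, -3), (-2, 0). Count: 2.

2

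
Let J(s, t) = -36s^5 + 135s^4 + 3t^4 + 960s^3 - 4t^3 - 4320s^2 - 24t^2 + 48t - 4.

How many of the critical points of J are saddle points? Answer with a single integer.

J separates as a function of s plus a function of t, so ∇J=0 decouples.
∂J/∂s = -180s(s - 4)(s - 3)(s + 4) = 0 at s ∈ {-4, 0, 3, 4}; ∂J/∂t = 12(t - 2)(t - 1)(t + 2) = 0 at t ∈ {-2, 1, 2}.
The Hessian is diagonal: diag(J_ss, J_tt). Second derivatives: J_ss(-4)=40320, J_ss(0)=-8640, J_ss(3)=3780, J_ss(4)=-5760; J_tt(-2)=144, J_tt(1)=-36, J_tt(2)=48.
Saddle points occur where the two diagonal entries have opposite signs: (-4, 1), (0, -2), (0, 2), (3, 1), (4, -2), (4, 2). Count: 6.

6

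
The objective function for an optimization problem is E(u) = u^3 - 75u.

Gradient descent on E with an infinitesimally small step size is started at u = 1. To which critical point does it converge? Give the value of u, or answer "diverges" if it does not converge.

E'(u) = 3(u - 5)(u + 5), so E'(1) = -72.
Gradient descent moves in the -E' direction, i.e. u is increasing.
The nearest critical point in that direction is u = 5, where E'' = 30 > 0 (a local minimum). The iterate converges there.

5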